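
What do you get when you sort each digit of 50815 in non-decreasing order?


The number 50815 has digits: 5, 0, 8, 1, 5
Sorted: 0, 1, 5, 5, 8
Joining the sorted digits gives the result.
Final answer: 01558


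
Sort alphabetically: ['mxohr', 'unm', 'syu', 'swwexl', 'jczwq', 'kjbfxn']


Compare strings character by character (the first differing letter decides):
  'jczwq' < 'kjbfxn' since 'j' < 'k' at position 1
  'kjbfxn' < 'mxohr' since 'k' < 'm' at position 1
  'mxohr' < 'swwexl' since 'm' < 's' at position 1
  'swwexl' < 'syu' since 'w' < 'y' at position 2
  'syu' < 'unm' since 's' < 'u' at position 1
Chaining these comparisons gives the alphabetical order.
Final answer: ['jczwq', 'kjbfxn', 'mxohr', 'swwexl', 'syu', 'unm']


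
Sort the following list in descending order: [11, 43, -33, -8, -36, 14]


Original list: [11, 43, -33, -8, -36, 14]
Repeatedly take the largest remaining element:
  Remaining [11, 43, -33, -8, -36, 14] -> largest is 43
  Remaining [11, -33, -8, -36, 14] -> largest is 14
  Remaining [11, -33, -8, -36] -> largest is 11
  Remaining [-33, -8, -36] -> largest is -8
  Remaining [-33, -36] -> largest is -33
  Remaining [-36] -> largest is -36
Collecting the picks in order gives the descending list.
Final answer: [43, 14, 11, -8, -33, -36]


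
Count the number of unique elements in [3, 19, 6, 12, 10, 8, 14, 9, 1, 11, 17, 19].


List all unique values:
Distinct values: [1, 3, 6, 8, 9, 10, 11, 12, 14, 17, 19]
Count = 11
Final answer: 11


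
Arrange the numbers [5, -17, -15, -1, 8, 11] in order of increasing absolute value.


Compute absolute values:
  |5| = 5
  |-17| = 17
  |-15| = 15
  |-1| = 1
  |8| = 8
  |11| = 11
Absolute values in increasing order: 1 < 5 < 8 < 11 < 15 < 17
Listing the original numbers in that order gives the answer.
Final answer: [-1, 5, 8, 11, -15, -17]


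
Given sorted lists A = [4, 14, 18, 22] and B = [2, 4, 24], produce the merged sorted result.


List A: [4, 14, 18, 22]
List B: [2, 4, 24]
Repeatedly compare the front elements and take the smaller:
  4 vs 2 -> take 2
  4 vs 4 -> take 4
  14 vs 4 -> take 4
  14 vs 24 -> take 14
  18 vs 24 -> take 18
  22 vs 24 -> take 22
  A is exhausted; append the rest of B: [24]
Final answer: [2, 4, 4, 14, 18, 22, 24]


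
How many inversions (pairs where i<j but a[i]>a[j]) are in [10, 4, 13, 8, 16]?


For each element, count the later elements that are smaller than it:
  10 (index 0): smaller elements after it = [4, 8] -> 2
  4 (index 1): smaller elements after it = [] -> 0
  13 (index 2): smaller elements after it = [8] -> 1
  8 (index 3): smaller elements after it = [] -> 0
Total inversions = 2 + 0 + 1 + 0 = 3
Final answer: 3


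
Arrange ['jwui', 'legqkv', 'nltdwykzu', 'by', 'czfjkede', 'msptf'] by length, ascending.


Compute lengths:
  'jwui' has length 4
  'legqkv' has length 6
  'nltdwykzu' has length 9
  'by' has length 2
  'czfjkede' has length 8
  'msptf' has length 5
Lengths in increasing order: 2 < 4 < 5 < 6 < 8 < 9
Listing the words in that order gives the answer.
Final answer: ['by', 'jwui', 'msptf', 'legqkv', 'czfjkede', 'nltdwykzu']


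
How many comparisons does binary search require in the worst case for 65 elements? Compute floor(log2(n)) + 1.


Binary search halves the search space each step.
Maximum comparisons = floor(log2(65)) + 1
log2(65) = 6.0224
floor(log2(65)) = 6, so 6 + 1 = 7
Final answer: 7


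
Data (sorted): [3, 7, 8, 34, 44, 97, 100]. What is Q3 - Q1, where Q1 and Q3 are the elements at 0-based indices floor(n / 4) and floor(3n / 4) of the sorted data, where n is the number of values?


The data has n = 7 elements.
Q1 index = floor(7 / 4) = floor(1.75) = 1; Q3 index = floor(3 * 7 / 4) = floor(5.25) = 5
Q1 = element at index 1 = 7
Q3 = element at index 5 = 97
IQR = 97 - 7 = 90
Final answer: 90


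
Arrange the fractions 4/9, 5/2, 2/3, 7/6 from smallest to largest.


Convert to decimal for comparison:
  4/9 = 0.4444
  5/2 = 2.5
  2/3 = 0.6667
  7/6 = 1.1667
Decimals in increasing order: 0.4444 < 0.6667 < 1.1667 < 2.5
Writing each back as its fraction gives the sorted order.
Final answer: 4/9, 2/3, 7/6, 5/2


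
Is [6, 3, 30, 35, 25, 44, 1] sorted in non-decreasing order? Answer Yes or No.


Check consecutive pairs:
  6 <= 3? False
  3 <= 30? True
  30 <= 35? True
  35 <= 25? False
  25 <= 44? True
  44 <= 1? False
3 consecutive pair(s) are out of order, so the list is not sorted.
Final answer: No


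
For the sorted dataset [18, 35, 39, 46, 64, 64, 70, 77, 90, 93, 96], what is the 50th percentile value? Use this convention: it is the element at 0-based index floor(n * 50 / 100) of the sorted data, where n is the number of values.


The dataset has n = 11 elements.
Index = floor(11 * 50 / 100) = floor(550 / 100) = floor(5.5) = 5
Counting from index 0 in the sorted data, the element at index 5 is 64.
Final answer: 64


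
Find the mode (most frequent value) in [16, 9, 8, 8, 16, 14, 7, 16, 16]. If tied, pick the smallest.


Count the frequency of each value:
  7 appears 1 time(s)
  8 appears 2 time(s)
  9 appears 1 time(s)
  14 appears 1 time(s)
  16 appears 4 time(s)
Maximum frequency is 4.
Only 16 reaches that frequency, so it is the mode.
Final answer: 16


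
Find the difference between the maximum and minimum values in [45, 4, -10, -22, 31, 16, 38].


Maximum value: 45
Minimum value: -22
Range = 45 - (-22) = 67
Final answer: 67


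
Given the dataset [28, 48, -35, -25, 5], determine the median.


First, sort the list: [-35, -25, 5, 28, 48]
The list has 5 elements (odd count).
The middle index is 2 (0-based), and the element there is 5.
Final answer: 5


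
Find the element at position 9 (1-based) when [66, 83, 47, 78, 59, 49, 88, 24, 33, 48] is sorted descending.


Sort descending: [88, 83, 78, 66, 59, 49, 48, 47, 33, 24]
The 9th element (1-indexed) is at index 8.
Value = 33
Final answer: 33


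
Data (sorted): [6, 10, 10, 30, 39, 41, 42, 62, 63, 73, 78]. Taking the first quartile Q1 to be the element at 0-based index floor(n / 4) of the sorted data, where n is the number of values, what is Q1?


The list has n = 11 elements.
Q1 index = floor(11 / 4) = floor(2.75) = 2
Counting from index 0 in the sorted data, the element at index 2 is 10.
Final answer: 10


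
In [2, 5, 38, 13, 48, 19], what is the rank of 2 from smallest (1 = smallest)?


Sort ascending: [2, 5, 13, 19, 38, 48]
Find 2 in the sorted list.
2 is at position 1 (1-indexed).
Final answer: 1


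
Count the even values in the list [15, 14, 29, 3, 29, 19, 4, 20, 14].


Check each element:
  15 is odd
  14 is even
  29 is odd
  3 is odd
  29 is odd
  19 is odd
  4 is even
  20 is even
  14 is even
Evens: [14, 4, 20, 14]
Count of evens = 4
Final answer: 4


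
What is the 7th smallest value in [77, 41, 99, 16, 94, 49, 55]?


Sort ascending: [16, 41, 49, 55, 77, 94, 99]
The 7th element (1-indexed) is at index 6.
Value = 99
Final answer: 99


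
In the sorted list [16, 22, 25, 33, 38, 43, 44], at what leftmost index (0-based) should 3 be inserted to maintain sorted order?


List is sorted: [16, 22, 25, 33, 38, 43, 44]
We need the leftmost position where 3 can be inserted, i.e. the first index whose element is >= 3 (or the end of the list if none is).
Binary search with low=0, high=7 (0-based indices):
  low=0, high=7, mid=3: a[3]=33 >= 3, so high = 3
  low=0, high=3, mid=1: a[1]=22 >= 3, so high = 1
  low=0, high=1, mid=0: a[0]=16 >= 3, so high = 0
Now low = high = 0, so the insertion index is 0.
Final answer: 0


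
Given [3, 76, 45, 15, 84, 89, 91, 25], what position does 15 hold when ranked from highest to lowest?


Sort descending: [91, 89, 84, 76, 45, 25, 15, 3]
Find 15 in the sorted list.
15 is at position 7.
Final answer: 7


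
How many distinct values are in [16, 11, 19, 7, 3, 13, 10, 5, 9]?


List all unique values:
Distinct values: [3, 5, 7, 9, 10, 11, 13, 16, 19]
Count = 9
Final answer: 9


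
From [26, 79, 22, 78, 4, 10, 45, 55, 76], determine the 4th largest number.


Sort descending: [79, 78, 76, 55, 45, 26, 22, 10, 4]
The 4th element (1-indexed) is at index 3.
Value = 55
Final answer: 55


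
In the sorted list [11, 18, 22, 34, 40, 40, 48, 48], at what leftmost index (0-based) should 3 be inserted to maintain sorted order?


List is sorted: [11, 18, 22, 34, 40, 40, 48, 48]
We need the leftmost position where 3 can be inserted, i.e. the first index whose element is >= 3 (or the end of the list if none is).
Binary search with low=0, high=8 (0-based indices):
  low=0, high=8, mid=4: a[4]=40 >= 3, so high = 4
  low=0, high=4, mid=2: a[2]=22 >= 3, so high = 2
  low=0, high=2, mid=1: a[1]=18 >= 3, so high = 1
  low=0, high=1, mid=0: a[0]=11 >= 3, so high = 0
Now low = high = 0, so the insertion index is 0.
Final answer: 0


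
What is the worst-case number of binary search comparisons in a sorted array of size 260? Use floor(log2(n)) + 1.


Binary search halves the search space each step.
Maximum comparisons = floor(log2(260)) + 1
log2(260) = 8.0224
floor(log2(260)) = 8, so 8 + 1 = 9
Final answer: 9


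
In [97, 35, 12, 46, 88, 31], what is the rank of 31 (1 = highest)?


Sort descending: [97, 88, 46, 35, 31, 12]
Find 31 in the sorted list.
31 is at position 5.
Final answer: 5


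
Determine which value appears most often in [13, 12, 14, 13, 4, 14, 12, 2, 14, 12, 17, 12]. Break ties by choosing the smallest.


Count the frequency of each value:
  2 appears 1 time(s)
  4 appears 1 time(s)
  12 appears 4 time(s)
  13 appears 2 time(s)
  14 appears 3 time(s)
  17 appears 1 time(s)
Maximum frequency is 4.
Only 12 reaches that frequency, so it is the mode.
Final answer: 12


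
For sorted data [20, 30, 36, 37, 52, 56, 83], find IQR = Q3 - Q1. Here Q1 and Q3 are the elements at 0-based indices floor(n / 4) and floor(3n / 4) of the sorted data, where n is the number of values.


The data has n = 7 elements.
Q1 index = floor(7 / 4) = floor(1.75) = 1; Q3 index = floor(3 * 7 / 4) = floor(5.25) = 5
Q1 = element at index 1 = 30
Q3 = element at index 5 = 56
IQR = 56 - 30 = 26
Final answer: 26


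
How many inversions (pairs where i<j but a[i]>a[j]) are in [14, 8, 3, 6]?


For each element, count the later elements that are smaller than it:
  14 (index 0): smaller elements after it = [8, 3, 6] -> 3
  8 (index 1): smaller elements after it = [3, 6] -> 2
  3 (index 2): smaller elements after it = [] -> 0
Total inversions = 3 + 2 + 0 = 5
Final answer: 5


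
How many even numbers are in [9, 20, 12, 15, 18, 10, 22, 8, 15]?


Check each element:
  9 is odd
  20 is even
  12 is even
  15 is odd
  18 is even
  10 is even
  22 is even
  8 is even
  15 is odd
Evens: [20, 12, 18, 10, 22, 8]
Count of evens = 6
Final answer: 6


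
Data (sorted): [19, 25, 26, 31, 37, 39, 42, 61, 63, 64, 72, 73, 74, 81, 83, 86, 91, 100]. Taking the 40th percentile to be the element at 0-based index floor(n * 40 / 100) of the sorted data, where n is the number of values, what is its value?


The dataset has n = 18 elements.
Index = floor(18 * 40 / 100) = floor(720 / 100) = floor(7.2) = 7
Counting from index 0 in the sorted data, the element at index 7 is 61.
Final answer: 61


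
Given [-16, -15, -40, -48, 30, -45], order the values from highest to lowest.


Original list: [-16, -15, -40, -48, 30, -45]
Repeatedly take the largest remaining element:
  Remaining [-16, -15, -40, -48, 30, -45] -> largest is 30
  Remaining [-16, -15, -40, -48, -45] -> largest is -15
  Remaining [-16, -40, -48, -45] -> largest is -16
  Remaining [-40, -48, -45] -> largest is -40
  Remaining [-48, -45] -> largest is -45
  Remaining [-48] -> largest is -48
Collecting the picks in order gives the descending list.
Final answer: [30, -15, -16, -40, -45, -48]


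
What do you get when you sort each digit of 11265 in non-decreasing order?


The number 11265 has digits: 1, 1, 2, 6, 5
Sorted: 1, 1, 2, 5, 6
Joining the sorted digits gives the result.
Final answer: 11256


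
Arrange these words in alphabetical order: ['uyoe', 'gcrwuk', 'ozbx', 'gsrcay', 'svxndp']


Compare strings character by character (the first differing letter decides):
  'gcrwuk' < 'gsrcay' since 'c' < 's' at position 2
  'gsrcay' < 'ozbx' since 'g' < 'o' at position 1
  'ozbx' < 'svxndp' since 'o' < 's' at position 1
  'svxndp' < 'uyoe' since 's' < 'u' at position 1
Chaining these comparisons gives the alphabetical order.
Final answer: ['gcrwuk', 'gsrcay', 'ozbx', 'svxndp', 'uyoe']


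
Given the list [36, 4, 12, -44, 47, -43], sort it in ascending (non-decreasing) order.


Original list: [36, 4, 12, -44, 47, -43]
Repeatedly take the smallest remaining element:
  Remaining [36, 4, 12, -44, 47, -43] -> smallest is -44
  Remaining [36, 4, 12, 47, -43] -> smallest is -43
  Remaining [36, 4, 12, 47] -> smallest is 4
  Remaining [36, 12, 47] -> smallest is 12
  Remaining [36, 47] -> smallest is 36
  Remaining [47] -> smallest is 47
Collecting the picks in order gives the sorted list.
Final answer: [-44, -43, 4, 12, 36, 47]


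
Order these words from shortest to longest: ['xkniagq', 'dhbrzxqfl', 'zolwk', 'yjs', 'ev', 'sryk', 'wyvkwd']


Compute lengths:
  'xkniagq' has length 7
  'dhbrzxqfl' has length 9
  'zolwk' has length 5
  'yjs' has length 3
  'ev' has length 2
  'sryk' has length 4
  'wyvkwd' has length 6
Lengths in increasing order: 2 < 3 < 4 < 5 < 6 < 7 < 9
Listing the words in that order gives the answer.
Final answer: ['ev', 'yjs', 'sryk', 'zolwk', 'wyvkwd', 'xkniagq', 'dhbrzxqfl']


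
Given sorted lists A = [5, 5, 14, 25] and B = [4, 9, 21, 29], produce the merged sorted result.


List A: [5, 5, 14, 25]
List B: [4, 9, 21, 29]
Repeatedly compare the front elements and take the smaller:
  5 vs 4 -> take 4
  5 vs 9 -> take 5
  5 vs 9 -> take 5
  14 vs 9 -> take 9
  14 vs 21 -> take 14
  25 vs 21 -> take 21
  25 vs 29 -> take 25
  A is exhausted; append the rest of B: [29]
Final answer: [4, 5, 5, 9, 14, 21, 25, 29]


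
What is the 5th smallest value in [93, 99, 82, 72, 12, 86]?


Sort ascending: [12, 72, 82, 86, 93, 99]
The 5th element (1-indexed) is at index 4.
Value = 93
Final answer: 93


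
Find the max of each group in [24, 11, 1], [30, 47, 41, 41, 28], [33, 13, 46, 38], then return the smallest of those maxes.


Find max of each group:
  Group 1: [24, 11, 1] -> max = 24
  Group 2: [30, 47, 41, 41, 28] -> max = 47
  Group 3: [33, 13, 46, 38] -> max = 46
Maxes: [24, 47, 46]
Minimum of maxes = 24
Final answer: 24


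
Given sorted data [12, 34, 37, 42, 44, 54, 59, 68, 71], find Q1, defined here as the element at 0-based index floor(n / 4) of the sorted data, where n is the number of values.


The list has n = 9 elements.
Q1 index = floor(9 / 4) = floor(2.25) = 2
Counting from index 0 in the sorted data, the element at index 2 is 37.
Final answer: 37


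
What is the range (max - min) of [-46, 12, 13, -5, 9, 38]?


Maximum value: 38
Minimum value: -46
Range = 38 - (-46) = 84
Final answer: 84


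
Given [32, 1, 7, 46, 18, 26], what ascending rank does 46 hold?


Sort ascending: [1, 7, 18, 26, 32, 46]
Find 46 in the sorted list.
46 is at position 6 (1-indexed).
Final answer: 6


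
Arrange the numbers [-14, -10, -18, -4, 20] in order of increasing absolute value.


Compute absolute values:
  |-14| = 14
  |-10| = 10
  |-18| = 18
  |-4| = 4
  |20| = 20
Absolute values in increasing order: 4 < 10 < 14 < 18 < 20
Listing the original numbers in that order gives the answer.
Final answer: [-4, -10, -14, -18, 20]


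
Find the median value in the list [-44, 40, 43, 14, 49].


First, sort the list: [-44, 14, 40, 43, 49]
The list has 5 elements (odd count).
The middle index is 2 (0-based), and the element there is 40.
Final answer: 40


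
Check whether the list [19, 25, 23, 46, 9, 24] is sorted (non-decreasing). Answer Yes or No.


Check consecutive pairs:
  19 <= 25? True
  25 <= 23? False
  23 <= 46? True
  46 <= 9? False
  9 <= 24? True
2 consecutive pair(s) are out of order, so the list is not sorted.
Final answer: No


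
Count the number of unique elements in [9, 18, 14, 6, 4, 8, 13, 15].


List all unique values:
Distinct values: [4, 6, 8, 9, 13, 14, 15, 18]
Count = 8
Final answer: 8


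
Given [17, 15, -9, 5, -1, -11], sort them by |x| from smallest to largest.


Compute absolute values:
  |17| = 17
  |15| = 15
  |-9| = 9
  |5| = 5
  |-1| = 1
  |-11| = 11
Absolute values in increasing order: 1 < 5 < 9 < 11 < 15 < 17
Listing the original numbers in that order gives the answer.
Final answer: [-1, 5, -9, -11, 15, 17]


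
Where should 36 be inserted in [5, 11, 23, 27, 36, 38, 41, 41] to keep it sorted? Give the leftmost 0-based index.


List is sorted: [5, 11, 23, 27, 36, 38, 41, 41]
We need the leftmost position where 36 can be inserted, i.e. the first index whose element is >= 36 (or the end of the list if none is).
Binary search with low=0, high=8 (0-based indices):
  low=0, high=8, mid=4: a[4]=36 >= 36, so high = 4
  low=0, high=4, mid=2: a[2]=23 < 36, so low = 3
  low=3, high=4, mid=3: a[3]=27 < 36, so low = 4
Now low = high = 4, so the insertion index is 4.
Final answer: 4


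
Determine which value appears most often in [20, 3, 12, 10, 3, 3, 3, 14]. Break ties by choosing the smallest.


Count the frequency of each value:
  3 appears 4 time(s)
  10 appears 1 time(s)
  12 appears 1 time(s)
  14 appears 1 time(s)
  20 appears 1 time(s)
Maximum frequency is 4.
Only 3 reaches that frequency, so it is the mode.
Final answer: 3


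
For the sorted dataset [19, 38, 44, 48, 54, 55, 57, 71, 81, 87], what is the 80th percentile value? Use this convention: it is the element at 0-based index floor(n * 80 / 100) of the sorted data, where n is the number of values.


The dataset has n = 10 elements.
Index = floor(10 * 80 / 100) = floor(800 / 100) = floor(8) = 8
Counting from index 0 in the sorted data, the element at index 8 is 81.
Final answer: 81


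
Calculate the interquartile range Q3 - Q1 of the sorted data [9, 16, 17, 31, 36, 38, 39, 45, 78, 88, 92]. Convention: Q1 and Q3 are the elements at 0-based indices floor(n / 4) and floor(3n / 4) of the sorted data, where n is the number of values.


The data has n = 11 elements.
Q1 index = floor(11 / 4) = floor(2.75) = 2; Q3 index = floor(3 * 11 / 4) = floor(8.25) = 8
Q1 = element at index 2 = 17
Q3 = element at index 8 = 78
IQR = 78 - 17 = 61
Final answer: 61


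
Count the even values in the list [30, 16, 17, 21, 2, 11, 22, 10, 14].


Check each element:
  30 is even
  16 is even
  17 is odd
  21 is odd
  2 is even
  11 is odd
  22 is even
  10 is even
  14 is even
Evens: [30, 16, 2, 22, 10, 14]
Count of evens = 6
Final answer: 6


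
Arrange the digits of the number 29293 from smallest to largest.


The number 29293 has digits: 2, 9, 2, 9, 3
Sorted: 2, 2, 3, 9, 9
Joining the sorted digits gives the result.
Final answer: 22399


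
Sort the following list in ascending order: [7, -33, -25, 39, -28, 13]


Original list: [7, -33, -25, 39, -28, 13]
Repeatedly take the smallest remaining element:
  Remaining [7, -33, -25, 39, -28, 13] -> smallest is -33
  Remaining [7, -25, 39, -28, 13] -> smallest is -28
  Remaining [7, -25, 39, 13] -> smallest is -25
  Remaining [7, 39, 13] -> smallest is 7
  Remaining [39, 13] -> smallest is 13
  Remaining [39] -> smallest is 39
Collecting the picks in order gives the sorted list.
Final answer: [-33, -28, -25, 7, 13, 39]


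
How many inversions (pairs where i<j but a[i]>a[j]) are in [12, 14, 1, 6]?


For each element, count the later elements that are smaller than it:
  12 (index 0): smaller elements after it = [1, 6] -> 2
  14 (index 1): smaller elements after it = [1, 6] -> 2
  1 (index 2): smaller elements after it = [] -> 0
Total inversions = 2 + 2 + 0 = 4
Final answer: 4


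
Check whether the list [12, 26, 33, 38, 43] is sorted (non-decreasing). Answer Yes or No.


Check consecutive pairs:
  12 <= 26? True
  26 <= 33? True
  33 <= 38? True
  38 <= 43? True
Every consecutive pair is in order, so the list is non-decreasing.
Final answer: Yes


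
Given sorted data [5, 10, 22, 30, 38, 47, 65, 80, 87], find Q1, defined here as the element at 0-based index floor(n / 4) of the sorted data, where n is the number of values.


The list has n = 9 elements.
Q1 index = floor(9 / 4) = floor(2.25) = 2
Counting from index 0 in the sorted data, the element at index 2 is 22.
Final answer: 22


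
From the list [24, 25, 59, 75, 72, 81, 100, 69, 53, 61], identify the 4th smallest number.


Sort ascending: [24, 25, 53, 59, 61, 69, 72, 75, 81, 100]
The 4th element (1-indexed) is at index 3.
Value = 59
Final answer: 59


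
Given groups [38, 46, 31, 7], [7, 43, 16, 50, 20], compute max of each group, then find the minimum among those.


Find max of each group:
  Group 1: [38, 46, 31, 7] -> max = 46
  Group 2: [7, 43, 16, 50, 20] -> max = 50
Maxes: [46, 50]
Minimum of maxes = 46
Final answer: 46


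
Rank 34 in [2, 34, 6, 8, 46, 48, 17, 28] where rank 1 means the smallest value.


Sort ascending: [2, 6, 8, 17, 28, 34, 46, 48]
Find 34 in the sorted list.
34 is at position 6 (1-indexed).
Final answer: 6


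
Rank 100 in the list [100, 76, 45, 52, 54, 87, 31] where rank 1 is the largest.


Sort descending: [100, 87, 76, 54, 52, 45, 31]
Find 100 in the sorted list.
100 is at position 1.
Final answer: 1


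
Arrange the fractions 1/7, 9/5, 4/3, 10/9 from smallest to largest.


Convert to decimal for comparison:
  1/7 = 0.1429
  9/5 = 1.8
  4/3 = 1.3333
  10/9 = 1.1111
Decimals in increasing order: 0.1429 < 1.1111 < 1.3333 < 1.8
Writing each back as its fraction gives the sorted order.
Final answer: 1/7, 10/9, 4/3, 9/5


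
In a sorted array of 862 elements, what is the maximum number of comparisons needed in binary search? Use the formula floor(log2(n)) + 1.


Binary search halves the search space each step.
Maximum comparisons = floor(log2(862)) + 1
log2(862) = 9.7515
floor(log2(862)) = 9, so 9 + 1 = 10
Final answer: 10


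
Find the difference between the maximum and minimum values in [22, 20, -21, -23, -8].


Maximum value: 22
Minimum value: -23
Range = 22 - (-23) = 45
Final answer: 45


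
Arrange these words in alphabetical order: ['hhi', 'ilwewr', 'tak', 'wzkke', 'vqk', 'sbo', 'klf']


Compare strings character by character (the first differing letter decides):
  'hhi' < 'ilwewr' since 'h' < 'i' at position 1
  'ilwewr' < 'klf' since 'i' < 'k' at position 1
  'klf' < 'sbo' since 'k' < 's' at position 1
  'sbo' < 'tak' since 's' < 't' at position 1
  'tak' < 'vqk' since 't' < 'v' at position 1
  'vqk' < 'wzkke' since 'v' < 'w' at position 1
Chaining these comparisons gives the alphabetical order.
Final answer: ['hhi', 'ilwewr', 'klf', 'sbo', 'tak', 'vqk', 'wzkke']


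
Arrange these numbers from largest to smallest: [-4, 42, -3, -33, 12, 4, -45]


Original list: [-4, 42, -3, -33, 12, 4, -45]
Repeatedly take the largest remaining element:
  Remaining [-4, 42, -3, -33, 12, 4, -45] -> largest is 42
  Remaining [-4, -3, -33, 12, 4, -45] -> largest is 12
  Remaining [-4, -3, -33, 4, -45] -> largest is 4
  Remaining [-4, -3, -33, -45] -> largest is -3
  Remaining [-4, -33, -45] -> largest is -4
  Remaining [-33, -45] -> largest is -33
  Remaining [-45] -> largest is -45
Collecting the picks in order gives the descending list.
Final answer: [42, 12, 4, -3, -4, -33, -45]


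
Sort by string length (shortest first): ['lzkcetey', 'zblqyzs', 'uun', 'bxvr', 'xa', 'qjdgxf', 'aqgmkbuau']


Compute lengths:
  'lzkcetey' has length 8
  'zblqyzs' has length 7
  'uun' has length 3
  'bxvr' has length 4
  'xa' has length 2
  'qjdgxf' has length 6
  'aqgmkbuau' has length 9
Lengths in increasing order: 2 < 3 < 4 < 6 < 7 < 8 < 9
Listing the words in that order gives the answer.
Final answer: ['xa', 'uun', 'bxvr', 'qjdgxf', 'zblqyzs', 'lzkcetey', 'aqgmkbuau']


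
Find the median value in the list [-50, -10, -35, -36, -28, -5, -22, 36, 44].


First, sort the list: [-50, -36, -35, -28, -22, -10, -5, 36, 44]
The list has 9 elements (odd count).
The middle index is 4 (0-based), and the element there is -22.
Final answer: -22


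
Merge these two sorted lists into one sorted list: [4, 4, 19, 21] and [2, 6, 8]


List A: [4, 4, 19, 21]
List B: [2, 6, 8]
Repeatedly compare the front elements and take the smaller:
  4 vs 2 -> take 2
  4 vs 6 -> take 4
  4 vs 6 -> take 4
  19 vs 6 -> take 6
  19 vs 8 -> take 8
  B is exhausted; append the rest of A: [19, 21]
Final answer: [2, 4, 4, 6, 8, 19, 21]


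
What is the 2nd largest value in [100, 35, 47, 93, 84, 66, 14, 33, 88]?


Sort descending: [100, 93, 88, 84, 66, 47, 35, 33, 14]
The 2nd element (1-indexed) is at index 1.
Value = 93
Final answer: 93


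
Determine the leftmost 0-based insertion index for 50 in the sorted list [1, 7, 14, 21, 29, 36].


List is sorted: [1, 7, 14, 21, 29, 36]
We need the leftmost position where 50 can be inserted, i.e. the first index whose element is >= 50 (or the end of the list if none is).
Binary search with low=0, high=6 (0-based indices):
  low=0, high=6, mid=3: a[3]=21 < 50, so low = 4
  low=4, high=6, mid=5: a[5]=36 < 50, so low = 6
Now low = high = 6, so the insertion index is 6.
Final answer: 6


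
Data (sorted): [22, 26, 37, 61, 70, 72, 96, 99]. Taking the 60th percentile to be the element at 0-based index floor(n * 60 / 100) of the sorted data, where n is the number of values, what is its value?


The dataset has n = 8 elements.
Index = floor(8 * 60 / 100) = floor(480 / 100) = floor(4.8) = 4
Counting from index 0 in the sorted data, the element at index 4 is 70.
Final answer: 70


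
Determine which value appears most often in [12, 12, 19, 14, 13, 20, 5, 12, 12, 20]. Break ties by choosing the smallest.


Count the frequency of each value:
  5 appears 1 time(s)
  12 appears 4 time(s)
  13 appears 1 time(s)
  14 appears 1 time(s)
  19 appears 1 time(s)
  20 appears 2 time(s)
Maximum frequency is 4.
Only 12 reaches that frequency, so it is the mode.
Final answer: 12


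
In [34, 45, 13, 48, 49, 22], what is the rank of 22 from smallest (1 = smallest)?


Sort ascending: [13, 22, 34, 45, 48, 49]
Find 22 in the sorted list.
22 is at position 2 (1-indexed).
Final answer: 2


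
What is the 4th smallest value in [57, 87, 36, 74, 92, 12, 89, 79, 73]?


Sort ascending: [12, 36, 57, 73, 74, 79, 87, 89, 92]
The 4th element (1-indexed) is at index 3.
Value = 73
Final answer: 73


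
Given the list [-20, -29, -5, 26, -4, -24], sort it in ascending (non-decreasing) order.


Original list: [-20, -29, -5, 26, -4, -24]
Repeatedly take the smallest remaining element:
  Remaining [-20, -29, -5, 26, -4, -24] -> smallest is -29
  Remaining [-20, -5, 26, -4, -24] -> smallest is -24
  Remaining [-20, -5, 26, -4] -> smallest is -20
  Remaining [-5, 26, -4] -> smallest is -5
  Remaining [26, -4] -> smallest is -4
  Remaining [26] -> smallest is 26
Collecting the picks in order gives the sorted list.
Final answer: [-29, -24, -20, -5, -4, 26]


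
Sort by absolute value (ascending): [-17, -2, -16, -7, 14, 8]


Compute absolute values:
  |-17| = 17
  |-2| = 2
  |-16| = 16
  |-7| = 7
  |14| = 14
  |8| = 8
Absolute values in increasing order: 2 < 7 < 8 < 14 < 16 < 17
Listing the original numbers in that order gives the answer.
Final answer: [-2, -7, 8, 14, -16, -17]


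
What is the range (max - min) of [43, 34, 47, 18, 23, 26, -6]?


Maximum value: 47
Minimum value: -6
Range = 47 - (-6) = 53
Final answer: 53


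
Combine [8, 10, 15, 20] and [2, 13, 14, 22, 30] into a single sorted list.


List A: [8, 10, 15, 20]
List B: [2, 13, 14, 22, 30]
Repeatedly compare the front elements and take the smaller:
  8 vs 2 -> take 2
  8 vs 13 -> take 8
  10 vs 13 -> take 10
  15 vs 13 -> take 13
  15 vs 14 -> take 14
  15 vs 22 -> take 15
  20 vs 22 -> take 20
  A is exhausted; append the rest of B: [22, 30]
Final answer: [2, 8, 10, 13, 14, 15, 20, 22, 30]


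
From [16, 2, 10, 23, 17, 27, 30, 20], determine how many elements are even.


Check each element:
  16 is even
  2 is even
  10 is even
  23 is odd
  17 is odd
  27 is odd
  30 is even
  20 is even
Evens: [16, 2, 10, 30, 20]
Count of evens = 5
Final answer: 5


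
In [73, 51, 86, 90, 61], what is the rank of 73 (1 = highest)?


Sort descending: [90, 86, 73, 61, 51]
Find 73 in the sorted list.
73 is at position 3.
Final answer: 3


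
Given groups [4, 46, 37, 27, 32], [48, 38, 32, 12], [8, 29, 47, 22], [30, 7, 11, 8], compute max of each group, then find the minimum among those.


Find max of each group:
  Group 1: [4, 46, 37, 27, 32] -> max = 46
  Group 2: [48, 38, 32, 12] -> max = 48
  Group 3: [8, 29, 47, 22] -> max = 47
  Group 4: [30, 7, 11, 8] -> max = 30
Maxes: [46, 48, 47, 30]
Minimum of maxes = 30
Final answer: 30


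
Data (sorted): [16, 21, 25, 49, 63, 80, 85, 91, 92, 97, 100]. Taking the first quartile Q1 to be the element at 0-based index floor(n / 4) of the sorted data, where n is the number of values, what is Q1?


The list has n = 11 elements.
Q1 index = floor(11 / 4) = floor(2.75) = 2
Counting from index 0 in the sorted data, the element at index 2 is 25.
Final answer: 25


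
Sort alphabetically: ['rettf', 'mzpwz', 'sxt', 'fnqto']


Compare strings character by character (the first differing letter decides):
  'fnqto' < 'mzpwz' since 'f' < 'm' at position 1
  'mzpwz' < 'rettf' since 'm' < 'r' at position 1
  'rettf' < 'sxt' since 'r' < 's' at position 1
Chaining these comparisons gives the alphabetical order.
Final answer: ['fnqto', 'mzpwz', 'rettf', 'sxt']


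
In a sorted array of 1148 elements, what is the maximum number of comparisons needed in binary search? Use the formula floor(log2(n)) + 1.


Binary search halves the search space each step.
Maximum comparisons = floor(log2(1148)) + 1
log2(1148) = 10.1649
floor(log2(1148)) = 10, so 10 + 1 = 11
Final answer: 11


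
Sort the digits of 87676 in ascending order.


The number 87676 has digits: 8, 7, 6, 7, 6
Sorted: 6, 6, 7, 7, 8
Joining the sorted digits gives the result.
Final answer: 66778


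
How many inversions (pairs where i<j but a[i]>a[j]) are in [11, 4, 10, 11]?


For each element, count the later elements that are smaller than it:
  11 (index 0): smaller elements after it = [4, 10] -> 2
  4 (index 1): smaller elements after it = [] -> 0
  10 (index 2): smaller elements after it = [] -> 0
Total inversions = 2 + 0 + 0 = 2
Final answer: 2


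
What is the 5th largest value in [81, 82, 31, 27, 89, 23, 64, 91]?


Sort descending: [91, 89, 82, 81, 64, 31, 27, 23]
The 5th element (1-indexed) is at index 4.
Value = 64
Final answer: 64


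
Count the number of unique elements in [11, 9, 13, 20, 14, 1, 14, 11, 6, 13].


List all unique values:
Distinct values: [1, 6, 9, 11, 13, 14, 20]
Count = 7
Final answer: 7


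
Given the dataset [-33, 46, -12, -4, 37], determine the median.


First, sort the list: [-33, -12, -4, 37, 46]
The list has 5 elements (odd count).
The middle index is 2 (0-based), and the element there is -4.
Final answer: -4


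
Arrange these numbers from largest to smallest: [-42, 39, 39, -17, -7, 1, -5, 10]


Original list: [-42, 39, 39, -17, -7, 1, -5, 10]
Repeatedly take the largest remaining element:
  Remaining [-42, 39, 39, -17, -7, 1, -5, 10] -> largest is 39
  Remaining [-42, 39, -17, -7, 1, -5, 10] -> largest is 39
  Remaining [-42, -17, -7, 1, -5, 10] -> largest is 10
  Remaining [-42, -17, -7, 1, -5] -> largest is 1
  Remaining [-42, -17, -7, -5] -> largest is -5
  Remaining [-42, -17, -7] -> largest is -7
  Remaining [-42, -17] -> largest is -17
  Remaining [-42] -> largest is -42
Collecting the picks in order gives the descending list.
Final answer: [39, 39, 10, 1, -5, -7, -17, -42]


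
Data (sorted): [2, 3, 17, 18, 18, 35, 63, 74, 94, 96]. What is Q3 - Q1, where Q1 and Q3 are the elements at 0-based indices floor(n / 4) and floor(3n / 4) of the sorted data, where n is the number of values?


The data has n = 10 elements.
Q1 index = floor(10 / 4) = floor(2.5) = 2; Q3 index = floor(3 * 10 / 4) = floor(7.5) = 7
Q1 = element at index 2 = 17
Q3 = element at index 7 = 74
IQR = 74 - 17 = 57
Final answer: 57


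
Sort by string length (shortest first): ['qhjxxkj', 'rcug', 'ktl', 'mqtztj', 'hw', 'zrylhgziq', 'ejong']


Compute lengths:
  'qhjxxkj' has length 7
  'rcug' has length 4
  'ktl' has length 3
  'mqtztj' has length 6
  'hw' has length 2
  'zrylhgziq' has length 9
  'ejong' has length 5
Lengths in increasing order: 2 < 3 < 4 < 5 < 6 < 7 < 9
Listing the words in that order gives the answer.
Final answer: ['hw', 'ktl', 'rcug', 'ejong', 'mqtztj', 'qhjxxkj', 'zrylhgziq']


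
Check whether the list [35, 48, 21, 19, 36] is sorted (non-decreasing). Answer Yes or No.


Check consecutive pairs:
  35 <= 48? True
  48 <= 21? False
  21 <= 19? False
  19 <= 36? True
2 consecutive pair(s) are out of order, so the list is not sorted.
Final answer: No


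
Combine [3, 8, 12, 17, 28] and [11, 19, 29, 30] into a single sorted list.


List A: [3, 8, 12, 17, 28]
List B: [11, 19, 29, 30]
Repeatedly compare the front elements and take the smaller:
  3 vs 11 -> take 3
  8 vs 11 -> take 8
  12 vs 11 -> take 11
  12 vs 19 -> take 12
  17 vs 19 -> take 17
  28 vs 19 -> take 19
  28 vs 29 -> take 28
  A is exhausted; append the rest of B: [29, 30]
Final answer: [3, 8, 11, 12, 17, 19, 28, 29, 30]


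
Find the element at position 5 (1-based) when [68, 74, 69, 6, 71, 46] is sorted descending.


Sort descending: [74, 71, 69, 68, 46, 6]
The 5th element (1-indexed) is at index 4.
Value = 46
Final answer: 46


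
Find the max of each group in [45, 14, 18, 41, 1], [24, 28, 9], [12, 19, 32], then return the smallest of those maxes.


Find max of each group:
  Group 1: [45, 14, 18, 41, 1] -> max = 45
  Group 2: [24, 28, 9] -> max = 28
  Group 3: [12, 19, 32] -> max = 32
Maxes: [45, 28, 32]
Minimum of maxes = 28
Final answer: 28


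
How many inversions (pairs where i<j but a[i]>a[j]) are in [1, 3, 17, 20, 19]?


For each element, count the later elements that are smaller than it:
  1 (index 0): smaller elements after it = [] -> 0
  3 (index 1): smaller elements after it = [] -> 0
  17 (index 2): smaller elements after it = [] -> 0
  20 (index 3): smaller elements after it = [19] -> 1
Total inversions = 0 + 0 + 0 + 1 = 1
Final answer: 1


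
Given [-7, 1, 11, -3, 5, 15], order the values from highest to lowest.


Original list: [-7, 1, 11, -3, 5, 15]
Repeatedly take the largest remaining element:
  Remaining [-7, 1, 11, -3, 5, 15] -> largest is 15
  Remaining [-7, 1, 11, -3, 5] -> largest is 11
  Remaining [-7, 1, -3, 5] -> largest is 5
  Remaining [-7, 1, -3] -> largest is 1
  Remaining [-7, -3] -> largest is -3
  Remaining [-7] -> largest is -7
Collecting the picks in order gives the descending list.
Final answer: [15, 11, 5, 1, -3, -7]


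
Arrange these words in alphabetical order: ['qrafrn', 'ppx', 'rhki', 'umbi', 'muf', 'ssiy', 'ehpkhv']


Compare strings character by character (the first differing letter decides):
  'ehpkhv' < 'muf' since 'e' < 'm' at position 1
  'muf' < 'ppx' since 'm' < 'p' at position 1
  'ppx' < 'qrafrn' since 'p' < 'q' at position 1
  'qrafrn' < 'rhki' since 'q' < 'r' at position 1
  'rhki' < 'ssiy' since 'r' < 's' at position 1
  'ssiy' < 'umbi' since 's' < 'u' at position 1
Chaining these comparisons gives the alphabetical order.
Final answer: ['ehpkhv', 'muf', 'ppx', 'qrafrn', 'rhki', 'ssiy', 'umbi']


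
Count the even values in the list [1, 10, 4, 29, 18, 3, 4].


Check each element:
  1 is odd
  10 is even
  4 is even
  29 is odd
  18 is even
  3 is odd
  4 is even
Evens: [10, 4, 18, 4]
Count of evens = 4
Final answer: 4


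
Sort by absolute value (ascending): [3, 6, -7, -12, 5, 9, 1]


Compute absolute values:
  |3| = 3
  |6| = 6
  |-7| = 7
  |-12| = 12
  |5| = 5
  |9| = 9
  |1| = 1
Absolute values in increasing order: 1 < 3 < 5 < 6 < 7 < 9 < 12
Listing the original numbers in that order gives the answer.
Final answer: [1, 3, 5, 6, -7, 9, -12]


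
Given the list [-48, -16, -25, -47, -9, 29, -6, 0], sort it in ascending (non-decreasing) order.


Original list: [-48, -16, -25, -47, -9, 29, -6, 0]
Repeatedly take the smallest remaining element:
  Remaining [-48, -16, -25, -47, -9, 29, -6, 0] -> smallest is -48
  Remaining [-16, -25, -47, -9, 29, -6, 0] -> smallest is -47
  Remaining [-16, -25, -9, 29, -6, 0] -> smallest is -25
  Remaining [-16, -9, 29, -6, 0] -> smallest is -16
  Remaining [-9, 29, -6, 0] -> smallest is -9
  Remaining [29, -6, 0] -> smallest is -6
  Remaining [29, 0] -> smallest is 0
  Remaining [29] -> smallest is 29
Collecting the picks in order gives the sorted list.
Final answer: [-48, -47, -25, -16, -9, -6, 0, 29]


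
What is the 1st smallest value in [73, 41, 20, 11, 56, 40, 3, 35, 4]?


Sort ascending: [3, 4, 11, 20, 35, 40, 41, 56, 73]
The 1st element (1-indexed) is at index 0.
Value = 3
Final answer: 3


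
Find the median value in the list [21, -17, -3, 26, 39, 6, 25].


First, sort the list: [-17, -3, 6, 21, 25, 26, 39]
The list has 7 elements (odd count).
The middle index is 3 (0-based), and the element there is 21.
Final answer: 21


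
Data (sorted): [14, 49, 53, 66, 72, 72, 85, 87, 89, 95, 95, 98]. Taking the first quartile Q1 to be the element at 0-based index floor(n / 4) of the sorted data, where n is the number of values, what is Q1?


The list has n = 12 elements.
Q1 index = floor(12 / 4) = floor(3) = 3
Counting from index 0 in the sorted data, the element at index 3 is 66.
Final answer: 66


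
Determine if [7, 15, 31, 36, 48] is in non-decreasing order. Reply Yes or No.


Check consecutive pairs:
  7 <= 15? True
  15 <= 31? True
  31 <= 36? True
  36 <= 48? True
Every consecutive pair is in order, so the list is non-decreasing.
Final answer: Yes


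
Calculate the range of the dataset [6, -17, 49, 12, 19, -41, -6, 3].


Maximum value: 49
Minimum value: -41
Range = 49 - (-41) = 90
Final answer: 90


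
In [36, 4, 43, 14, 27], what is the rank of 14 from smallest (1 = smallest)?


Sort ascending: [4, 14, 27, 36, 43]
Find 14 in the sorted list.
14 is at position 2 (1-indexed).
Final answer: 2


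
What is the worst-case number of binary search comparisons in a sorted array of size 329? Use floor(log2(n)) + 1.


Binary search halves the search space each step.
Maximum comparisons = floor(log2(329)) + 1
log2(329) = 8.3619
floor(log2(329)) = 8, so 8 + 1 = 9
Final answer: 9


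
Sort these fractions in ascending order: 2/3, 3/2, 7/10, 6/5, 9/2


Convert to decimal for comparison:
  2/3 = 0.6667
  3/2 = 1.5
  7/10 = 0.7
  6/5 = 1.2
  9/2 = 4.5
Decimals in increasing order: 0.6667 < 0.7 < 1.2 < 1.5 < 4.5
Writing each back as its fraction gives the sorted order.
Final answer: 2/3, 7/10, 6/5, 3/2, 9/2


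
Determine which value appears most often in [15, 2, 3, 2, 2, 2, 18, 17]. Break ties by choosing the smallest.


Count the frequency of each value:
  2 appears 4 time(s)
  3 appears 1 time(s)
  15 appears 1 time(s)
  17 appears 1 time(s)
  18 appears 1 time(s)
Maximum frequency is 4.
Only 2 reaches that frequency, so it is the mode.
Final answer: 2


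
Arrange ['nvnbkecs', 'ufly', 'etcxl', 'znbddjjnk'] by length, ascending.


Compute lengths:
  'nvnbkecs' has length 8
  'ufly' has length 4
  'etcxl' has length 5
  'znbddjjnk' has length 9
Lengths in increasing order: 4 < 5 < 8 < 9
Listing the words in that order gives the answer.
Final answer: ['ufly', 'etcxl', 'nvnbkecs', 'znbddjjnk']


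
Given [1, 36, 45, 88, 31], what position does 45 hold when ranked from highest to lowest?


Sort descending: [88, 45, 36, 31, 1]
Find 45 in the sorted list.
45 is at position 2.
Final answer: 2


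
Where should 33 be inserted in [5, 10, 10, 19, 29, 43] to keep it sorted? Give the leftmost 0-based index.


List is sorted: [5, 10, 10, 19, 29, 43]
We need the leftmost position where 33 can be inserted, i.e. the first index whose element is >= 33 (or the end of the list if none is).
Binary search with low=0, high=6 (0-based indices):
  low=0, high=6, mid=3: a[3]=19 < 33, so low = 4
  low=4, high=6, mid=5: a[5]=43 >= 33, so high = 5
  low=4, high=5, mid=4: a[4]=29 < 33, so low = 5
Now low = high = 5, so the insertion index is 5.
Final answer: 5
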